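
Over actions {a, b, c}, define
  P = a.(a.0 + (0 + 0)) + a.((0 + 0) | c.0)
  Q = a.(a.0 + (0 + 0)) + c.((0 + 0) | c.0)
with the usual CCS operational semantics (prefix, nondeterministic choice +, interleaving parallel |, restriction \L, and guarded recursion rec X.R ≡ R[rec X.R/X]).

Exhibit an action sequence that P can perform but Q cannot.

Reachable graph of P (5 states):
  p0 = a.(a.0 + (0 + 0)) + a.((0 + 0) | c.0) → ··a··> p1, ··a··> p2
  p1 = (0 + 0) | c.0 → ··c··> p3
  p2 = a.0 + (0 + 0) → ··a··> p4
  p3 = (0 + 0) | 0 → stopped
  p4 = 0 → stopped
Reachable graph of Q (5 states):
  q0 = a.(a.0 + (0 + 0)) + c.((0 + 0) | c.0) → ··a··> q1, ··c··> q2
  q1 = a.0 + (0 + 0) → ··a··> q3
  q2 = (0 + 0) | c.0 → ··c··> q4
  q3 = 0 → stopped
  q4 = (0 + 0) | 0 → stopped
Executing ac from P (initial set {p0}):
  step 1 (a): {p1, p2}
  step 2 (c): {p3}
  ✓ P
Executing ac from Q (initial set {q0}):
  step 1 (a): {q1}
  step 2 (c): ∅ (Q stuck)

ac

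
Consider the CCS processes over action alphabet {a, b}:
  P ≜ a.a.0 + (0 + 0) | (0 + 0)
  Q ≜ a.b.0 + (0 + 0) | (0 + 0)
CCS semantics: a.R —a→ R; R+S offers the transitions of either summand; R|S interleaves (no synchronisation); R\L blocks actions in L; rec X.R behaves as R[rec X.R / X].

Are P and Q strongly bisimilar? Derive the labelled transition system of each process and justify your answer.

not bisimilar

Reachable graph of P (3 states):
  u0 = a.a.0 + (0 + 0) | (0 + 0) :: —a→ u1
  u1 = a.0 :: —a→ u2
  u2 = 0 :: ∅
Reachable graph of Q (3 states):
  v0 = a.b.0 + (0 + 0) | (0 + 0) :: —a→ v1
  v1 = b.0 :: —b→ v2
  v2 = 0 :: ∅
Partition-refinement fixed point:
  B0 = {u0}
  B1 = {u1}
  B2 = {u2, v2}
  B3 = {v0}
  B4 = {v1}
u0 ∈ B0, v0 ∈ B3 → different blocks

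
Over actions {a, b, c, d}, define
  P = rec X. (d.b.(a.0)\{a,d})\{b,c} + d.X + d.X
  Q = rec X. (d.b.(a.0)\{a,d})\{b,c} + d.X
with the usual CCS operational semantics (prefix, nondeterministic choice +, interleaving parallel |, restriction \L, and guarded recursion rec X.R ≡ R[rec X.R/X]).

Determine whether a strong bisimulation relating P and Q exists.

LTS(P): 2 reachable states
  u0 = rec X. (d.b.(a.0)\{a,d})\{b,c} + d.X + d.X has moves —d→ u0, —d→ u1
  u1 = (b.(a.0)\{a,d})\{b,c} has moves ·
LTS(Q): 2 reachable states
  v0 = rec X. (d.b.(a.0)\{a,d})\{b,c} + d.X has moves —d→ v0, —d→ v1
  v1 = (b.(a.0)\{a,d})\{b,c} has moves ·
Coarsest stable partition (strong bisimilarity classes):
  B0 = {u0, v0}
  B1 = {u1, v1}
u0 ∈ B0, v0 ∈ B0 → same block

bisimilar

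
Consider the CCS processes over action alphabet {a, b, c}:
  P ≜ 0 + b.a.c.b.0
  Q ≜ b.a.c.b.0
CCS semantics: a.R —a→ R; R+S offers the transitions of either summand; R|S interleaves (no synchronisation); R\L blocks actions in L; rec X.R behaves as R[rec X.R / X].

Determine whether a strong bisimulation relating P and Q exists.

Reachable graph of P (5 states):
  p0 = 0 + b.a.c.b.0 | =b=> p1
  p1 = a.c.b.0 | =a=> p2
  p2 = c.b.0 | =c=> p3
  p3 = b.0 | =b=> p4
  p4 = 0 | (no moves)
Reachable graph of Q (5 states):
  q0 = b.a.c.b.0 | =b=> q1
  q1 = a.c.b.0 | =a=> q2
  q2 = c.b.0 | =c=> q3
  q3 = b.0 | =b=> q4
  q4 = 0 | (no moves)
Partition-refinement fixed point:
  B0 = {p0, q0}
  B1 = {p1, q1}
  B2 = {p2, q2}
  B3 = {p3, q3}
  B4 = {p4, q4}
p0 ∈ B0, q0 ∈ B0 → same block

P ~ Q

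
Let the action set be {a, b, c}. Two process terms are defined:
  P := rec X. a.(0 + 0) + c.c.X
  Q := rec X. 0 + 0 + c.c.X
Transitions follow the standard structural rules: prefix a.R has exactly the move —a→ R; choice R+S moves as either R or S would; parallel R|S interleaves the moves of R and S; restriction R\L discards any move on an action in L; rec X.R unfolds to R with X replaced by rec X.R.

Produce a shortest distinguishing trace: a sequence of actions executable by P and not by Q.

a

Reachable graph of P (3 states):
  m0 = rec X. a.(0 + 0) + c.c.X ⊢ =a=> m1, =c=> m2
  m1 = 0 + 0 ⊢ ∅
  m2 = c.(rec X. a.(0 + 0) + c.c.X) ⊢ =c=> m0
Reachable graph of Q (2 states):
  n0 = rec X. 0 + 0 + c.c.X ⊢ =c=> n1
  n1 = c.(rec X. 0 + 0 + c.c.X) ⊢ =c=> n0
Run σ = ⟨a⟩ on P: start {m0}
  [1] a ⇒ {m1}
  ✓ P
Run σ = ⟨a⟩ on Q: start {n0}
  [1] a ⇒ ∅ (Q stuck)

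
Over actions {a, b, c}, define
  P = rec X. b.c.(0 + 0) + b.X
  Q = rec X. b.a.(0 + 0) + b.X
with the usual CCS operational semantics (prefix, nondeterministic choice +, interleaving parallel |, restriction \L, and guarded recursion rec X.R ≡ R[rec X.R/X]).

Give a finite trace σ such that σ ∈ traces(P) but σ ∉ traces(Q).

P's transition system — 3 states:
  s0 = rec X. b.c.(0 + 0) + b.X ⊢ —b→ s0, —b→ s1
  s1 = c.(0 + 0) ⊢ —c→ s2
  s2 = 0 + 0 ⊢ ∅
Q's transition system — 3 states:
  t0 = rec X. b.a.(0 + 0) + b.X ⊢ —b→ t0, —b→ t1
  t1 = a.(0 + 0) ⊢ —a→ t2
  t2 = 0 + 0 ⊢ ∅
Run σ = ⟨bc⟩ on P: start {s0}
  [1] b ⇒ {s0, s1}
  [2] c ⇒ {s2}
  — P admits the full trace.
Run σ = ⟨bc⟩ on Q: start {t0}
  [1] b ⇒ {t0, t1}
  [2] c ⇒ ∅ (Q stuck)

bc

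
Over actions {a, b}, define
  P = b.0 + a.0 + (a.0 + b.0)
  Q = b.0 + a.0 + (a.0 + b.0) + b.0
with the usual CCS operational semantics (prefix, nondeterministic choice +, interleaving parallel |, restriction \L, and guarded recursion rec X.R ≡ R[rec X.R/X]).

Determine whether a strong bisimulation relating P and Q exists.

Reachable graph of P (2 states):
  m0 = b.0 + a.0 + (a.0 + b.0) → —a→ m1, —b→ m1
  m1 = 0 → ·
Reachable graph of Q (2 states):
  n0 = b.0 + a.0 + (a.0 + b.0) + b.0 → —a→ n1, —b→ n1
  n1 = 0 → ·
Coarsest stable partition (strong bisimilarity classes):
  B0 = {m0, n0}
  B1 = {m1, n1}
m0 ∈ B0, n0 ∈ B0 → same block

bisimilar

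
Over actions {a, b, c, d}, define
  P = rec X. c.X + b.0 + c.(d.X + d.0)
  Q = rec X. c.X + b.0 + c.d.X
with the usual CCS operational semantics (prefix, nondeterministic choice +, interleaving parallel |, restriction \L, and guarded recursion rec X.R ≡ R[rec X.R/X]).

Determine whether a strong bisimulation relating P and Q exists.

P's transition system — 3 states:
  p0 = rec X. c.X + b.0 + c.(d.X + d.0) :: —b→ p1, —c→ p0, —c→ p2
  p1 = 0 :: stopped
  p2 = d.(rec X. c.X + b.0 + c.(d.X + d.0)) + d.0 :: —d→ p0, —d→ p1
Q's transition system — 3 states:
  q0 = rec X. c.X + b.0 + c.d.X :: —b→ q1, —c→ q0, —c→ q2
  q1 = 0 :: stopped
  q2 = d.(rec X. c.X + b.0 + c.d.X) :: —d→ q0
Coarsest stable partition (strong bisimilarity classes):
  B0 = {p0}
  B1 = {p2}
  B2 = {p1, q1}
  B3 = {q0}
  B4 = {q2}
p0 ∈ B0, q0 ∈ B3 → different blocks

not bisimilar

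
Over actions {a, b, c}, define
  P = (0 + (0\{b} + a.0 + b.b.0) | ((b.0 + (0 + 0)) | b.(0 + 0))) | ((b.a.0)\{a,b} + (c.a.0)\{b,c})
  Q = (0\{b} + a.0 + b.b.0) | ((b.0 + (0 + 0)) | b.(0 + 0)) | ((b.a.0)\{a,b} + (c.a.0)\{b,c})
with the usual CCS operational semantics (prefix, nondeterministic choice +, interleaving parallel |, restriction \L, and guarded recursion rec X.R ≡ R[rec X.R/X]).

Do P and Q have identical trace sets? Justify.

traces(P) = traces(Q)

Reachable graph of P (12 states):
  s0 = (0 + (0\{b} + a.0 + b.b.0) | ((b.0 + (0 + 0)) | b.(0 + 0))) | ((b.a.0)\{a,b} + (c.a.0)\{b,c}) :: ··a··> s1, ··b··> s2, ··b··> s3, ··b··> s4
  s1 = 0 | ((b.0 + (0 + 0)) | b.(0 + 0)) | ((b.a.0)\{a,b} + (c.a.0)\{b,c}) :: ··b··> s5, ··b··> s6
  s2 = (0\{b} + a.0 + b.b.0) | ((b.0 + (0 + 0)) | (0 + 0)) | ((b.a.0)\{a,b} + (c.a.0)\{b,c}) :: ··a··> s5, ··b··> s7, ··b··> s8
  s3 = (0\{b} + a.0 + b.b.0) | (0 | b.(0 + 0)) | ((b.a.0)\{a,b} + (c.a.0)\{b,c}) :: ··a··> s6, ··b··> s7, ··b··> s9
  s4 = b.0 | ((b.0 + (0 + 0)) | b.(0 + 0)) | ((b.a.0)\{a,b} + (c.a.0)\{b,c}) :: ··b··> s1, ··b··> s8, ··b··> s9
  s5 = 0 | ((b.0 + (0 + 0)) | (0 + 0)) | ((b.a.0)\{a,b} + (c.a.0)\{b,c}) :: ··b··> s10
  s6 = 0 | (0 | b.(0 + 0)) | ((b.a.0)\{a,b} + (c.a.0)\{b,c}) :: ··b··> s10
  s7 = (0\{b} + a.0 + b.b.0) | (0 | (0 + 0)) | ((b.a.0)\{a,b} + (c.a.0)\{b,c}) :: ··a··> s10, ··b··> s11
  s8 = b.0 | ((b.0 + (0 + 0)) | (0 + 0)) | ((b.a.0)\{a,b} + (c.a.0)\{b,c}) :: ··b··> s11, ··b··> s5
  s9 = b.0 | (0 | b.(0 + 0)) | ((b.a.0)\{a,b} + (c.a.0)\{b,c}) :: ··b··> s11, ··b··> s6
  s10 = 0 | (0 | (0 + 0)) | ((b.a.0)\{a,b} + (c.a.0)\{b,c}) :: (no moves)
  s11 = b.0 | (0 | (0 + 0)) | ((b.a.0)\{a,b} + (c.a.0)\{b,c}) :: ··b··> s10
Reachable graph of Q (12 states):
  t0 = (0\{b} + a.0 + b.b.0) | ((b.0 + (0 + 0)) | b.(0 + 0)) | ((b.a.0)\{a,b} + (c.a.0)\{b,c}) :: ··a··> t1, ··b··> t2, ··b··> t3, ··b··> t4
  t1 = 0 | ((b.0 + (0 + 0)) | b.(0 + 0)) | ((b.a.0)\{a,b} + (c.a.0)\{b,c}) :: ··b··> t5, ··b··> t6
  t2 = (0\{b} + a.0 + b.b.0) | ((b.0 + (0 + 0)) | (0 + 0)) | ((b.a.0)\{a,b} + (c.a.0)\{b,c}) :: ··a··> t5, ··b··> t7, ··b··> t8
  t3 = (0\{b} + a.0 + b.b.0) | (0 | b.(0 + 0)) | ((b.a.0)\{a,b} + (c.a.0)\{b,c}) :: ··a··> t6, ··b··> t7, ··b··> t9
  t4 = b.0 | ((b.0 + (0 + 0)) | b.(0 + 0)) | ((b.a.0)\{a,b} + (c.a.0)\{b,c}) :: ··b··> t1, ··b··> t8, ··b··> t9
  t5 = 0 | ((b.0 + (0 + 0)) | (0 + 0)) | ((b.a.0)\{a,b} + (c.a.0)\{b,c}) :: ··b··> t10
  t6 = 0 | (0 | b.(0 + 0)) | ((b.a.0)\{a,b} + (c.a.0)\{b,c}) :: ··b··> t10
  t7 = (0\{b} + a.0 + b.b.0) | (0 | (0 + 0)) | ((b.a.0)\{a,b} + (c.a.0)\{b,c}) :: ··a··> t10, ··b··> t11
  t8 = b.0 | ((b.0 + (0 + 0)) | (0 + 0)) | ((b.a.0)\{a,b} + (c.a.0)\{b,c}) :: ··b··> t11, ··b··> t5
  t9 = b.0 | (0 | b.(0 + 0)) | ((b.a.0)\{a,b} + (c.a.0)\{b,c}) :: ··b··> t11, ··b··> t6
  t10 = 0 | (0 | (0 + 0)) | ((b.a.0)\{a,b} + (c.a.0)\{b,c}) :: (no moves)
  t11 = b.0 | (0 | (0 + 0)) | ((b.a.0)\{a,b} + (c.a.0)\{b,c}) :: ··b··> t10
Coarsest stable partition (strong bisimilarity classes):
  B0 = {s0, t0}
  B1 = {s2, s3, t2, t3}
  B2 = {s11, s5, s6, t11, t5, t6}
  B3 = {s10, t10}
  B4 = {s7, t7}
  B5 = {s1, s8, s9, t1, t8, t9}
  B6 = {s4, t4}
s0 ∈ B0, t0 ∈ B0 → same block
Bisimilar ⇒ trace-equivalent.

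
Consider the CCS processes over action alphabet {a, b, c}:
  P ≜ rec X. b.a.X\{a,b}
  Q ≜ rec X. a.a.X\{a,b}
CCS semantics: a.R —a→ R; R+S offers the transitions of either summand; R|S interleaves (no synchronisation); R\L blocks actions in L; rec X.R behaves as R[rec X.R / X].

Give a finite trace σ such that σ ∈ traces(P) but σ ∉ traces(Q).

b

LTS(P): 3 reachable states
  m0 = rec X. b.a.X\{a,b} | ··b··> m1
  m1 = a.(rec X. b.a.X\{a,b})\{a,b} | ··a··> m2
  m2 = (rec X. b.a.X\{a,b})\{a,b} | ·
LTS(Q): 3 reachable states
  n0 = rec X. a.a.X\{a,b} | ··a··> n1
  n1 = a.(rec X. a.a.X\{a,b})\{a,b} | ··a··> n2
  n2 = (rec X. a.a.X\{a,b})\{a,b} | ·
Run σ = ⟨b⟩ on P: start {m0}
  after b @ step 1: {m1}
  P completes σ.
Run σ = ⟨b⟩ on Q: start {n0}
  after b @ step 1: ∅  — Q cannot continue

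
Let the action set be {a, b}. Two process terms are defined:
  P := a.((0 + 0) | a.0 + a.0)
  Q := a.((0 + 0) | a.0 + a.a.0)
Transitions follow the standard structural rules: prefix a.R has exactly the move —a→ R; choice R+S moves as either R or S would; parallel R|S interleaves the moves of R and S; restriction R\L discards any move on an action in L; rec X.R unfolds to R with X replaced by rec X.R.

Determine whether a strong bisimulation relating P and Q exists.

LTS(P): 4 reachable states
  p0 = a.((0 + 0) | a.0 + a.0) ⊢ -a-> p1
  p1 = (0 + 0) | a.0 + a.0 ⊢ -a-> p2, -a-> p3
  p2 = (0 + 0) | 0 ⊢ ·
  p3 = 0 ⊢ ·
LTS(Q): 5 reachable states
  q0 = a.((0 + 0) | a.0 + a.a.0) ⊢ -a-> q1
  q1 = (0 + 0) | a.0 + a.a.0 ⊢ -a-> q2, -a-> q3
  q2 = (0 + 0) | 0 ⊢ ·
  q3 = a.0 ⊢ -a-> q4
  q4 = 0 ⊢ ·
Bisimilarity quotient blocks:
  B0 = {p0}
  B1 = {p1, q3}
  B2 = {p2, p3, q2, q4}
  B3 = {q0}
  B4 = {q1}
p0 ∈ B0, q0 ∈ B3 → different blocks

P ≁ Q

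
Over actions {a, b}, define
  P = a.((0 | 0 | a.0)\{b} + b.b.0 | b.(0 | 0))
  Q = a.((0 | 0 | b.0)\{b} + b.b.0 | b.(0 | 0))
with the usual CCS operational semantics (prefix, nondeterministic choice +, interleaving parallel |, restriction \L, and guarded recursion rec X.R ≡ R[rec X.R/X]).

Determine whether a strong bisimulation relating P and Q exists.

P's transition system — 8 states:
  s0 = a.((0 | 0 | a.0)\{b} + b.b.0 | b.(0 | 0)) | --a--▸ s1
  s1 = (0 | 0 | a.0)\{b} + b.b.0 | b.(0 | 0) | --a--▸ s2, --b--▸ s3, --b--▸ s4
  s2 = (0 | 0 | 0)\{b} | stopped
  s3 = b.0 | b.(0 | 0) | --b--▸ s5, --b--▸ s6
  s4 = b.b.0 | (0 | 0) | --b--▸ s6
  s5 = 0 | b.(0 | 0) | --b--▸ s7
  s6 = b.0 | (0 | 0) | --b--▸ s7
  s7 = 0 | (0 | 0) | stopped
Q's transition system — 7 states:
  t0 = a.((0 | 0 | b.0)\{b} + b.b.0 | b.(0 | 0)) | --a--▸ t1
  t1 = (0 | 0 | b.0)\{b} + b.b.0 | b.(0 | 0) | --b--▸ t2, --b--▸ t3
  t2 = b.0 | b.(0 | 0) | --b--▸ t4, --b--▸ t5
  t3 = b.b.0 | (0 | 0) | --b--▸ t5
  t4 = 0 | b.(0 | 0) | --b--▸ t6
  t5 = b.0 | (0 | 0) | --b--▸ t6
  t6 = 0 | (0 | 0) | stopped
Partition-refinement fixed point:
  B0 = {s0}
  B1 = {s1}
  B2 = {s3, s4, t2, t3}
  B3 = {s5, s6, t4, t5}
  B4 = {s2, s7, t6}
  B5 = {t0}
  B6 = {t1}
s0 ∈ B0, t0 ∈ B5 → different blocks

not bisimilar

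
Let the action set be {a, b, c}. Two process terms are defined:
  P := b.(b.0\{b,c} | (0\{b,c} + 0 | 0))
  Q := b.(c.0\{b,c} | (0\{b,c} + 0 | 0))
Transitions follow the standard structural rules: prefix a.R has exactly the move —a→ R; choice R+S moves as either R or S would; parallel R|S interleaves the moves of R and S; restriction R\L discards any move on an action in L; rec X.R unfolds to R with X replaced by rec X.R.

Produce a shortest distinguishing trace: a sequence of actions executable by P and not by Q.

bb

P's transition system — 3 states:
  s0 = b.(b.0\{b,c} | (0\{b,c} + 0 | 0)) → --b--▸ s1
  s1 = b.0\{b,c} | (0\{b,c} + 0 | 0) → --b--▸ s2
  s2 = 0\{b,c} | (0\{b,c} + 0 | 0) → ·
Q's transition system — 3 states:
  t0 = b.(c.0\{b,c} | (0\{b,c} + 0 | 0)) → --b--▸ t1
  t1 = c.0\{b,c} | (0\{b,c} + 0 | 0) → --c--▸ t2
  t2 = 0\{b,c} | (0\{b,c} + 0 | 0) → ·
Trace ⟨bb⟩ through P, begin at {s0}:
  step 1 (b): {s1}
  step 2 (b): {s2}
  — P admits the full trace.
Trace ⟨bb⟩ through Q, begin at {t0}:
  step 1 (b): {t1}
  step 2 (b): no successor for Q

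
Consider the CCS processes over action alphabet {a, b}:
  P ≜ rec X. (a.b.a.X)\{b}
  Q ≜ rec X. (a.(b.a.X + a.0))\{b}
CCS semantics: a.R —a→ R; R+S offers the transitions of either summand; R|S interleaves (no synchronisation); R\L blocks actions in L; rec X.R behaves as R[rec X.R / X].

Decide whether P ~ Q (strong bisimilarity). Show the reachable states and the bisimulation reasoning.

Reachable graph of P (2 states):
  m0 = rec X. (a.b.a.X)\{b} has moves —a→ m1
  m1 = (b.a.(rec X. (a.b.a.X)\{b}))\{b} has moves (no moves)
Reachable graph of Q (3 states):
  n0 = rec X. (a.(b.a.X + a.0))\{b} has moves —a→ n1
  n1 = (b.a.(rec X. (a.(b.a.X + a.0))\{b}) + a.0)\{b} has moves —a→ n2
  n2 = 0\{b} has moves (no moves)
Coarsest stable partition (strong bisimilarity classes):
  B0 = {m0, n1}
  B1 = {m1, n2}
  B2 = {n0}
m0 ∈ B0, n0 ∈ B2 → different blocks

NO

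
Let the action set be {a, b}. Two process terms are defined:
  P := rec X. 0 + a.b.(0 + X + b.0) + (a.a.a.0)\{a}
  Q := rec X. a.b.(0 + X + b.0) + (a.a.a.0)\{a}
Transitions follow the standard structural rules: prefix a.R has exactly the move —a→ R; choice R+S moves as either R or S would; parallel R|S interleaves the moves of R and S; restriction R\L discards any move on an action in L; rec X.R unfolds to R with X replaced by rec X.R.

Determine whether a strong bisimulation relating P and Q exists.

P's transition system — 4 states:
  u0 = rec X. 0 + a.b.(0 + X + b.0) + (a.a.a.0)\{a} ⊢ =a=> u1
  u1 = b.(0 + (rec X. 0 + a.b.(0 + X + b.0) + (a.a.a.0)\{a}) + b.0) ⊢ =b=> u2
  u2 = 0 + (rec X. 0 + a.b.(0 + X + b.0) + (a.a.a.0)\{a}) + b.0 ⊢ =a=> u1, =b=> u3
  u3 = 0 ⊢ ∅
Q's transition system — 4 states:
  v0 = rec X. a.b.(0 + X + b.0) + (a.a.a.0)\{a} ⊢ =a=> v1
  v1 = b.(0 + (rec X. a.b.(0 + X + b.0) + (a.a.a.0)\{a}) + b.0) ⊢ =b=> v2
  v2 = 0 + (rec X. a.b.(0 + X + b.0) + (a.a.a.0)\{a}) + b.0 ⊢ =a=> v1, =b=> v3
  v3 = 0 ⊢ ∅
Coarsest stable partition (strong bisimilarity classes):
  B0 = {u0, v0}
  B1 = {u1, v1}
  B2 = {u2, v2}
  B3 = {u3, v3}
u0 ∈ B0, v0 ∈ B0 → same block

bisimilar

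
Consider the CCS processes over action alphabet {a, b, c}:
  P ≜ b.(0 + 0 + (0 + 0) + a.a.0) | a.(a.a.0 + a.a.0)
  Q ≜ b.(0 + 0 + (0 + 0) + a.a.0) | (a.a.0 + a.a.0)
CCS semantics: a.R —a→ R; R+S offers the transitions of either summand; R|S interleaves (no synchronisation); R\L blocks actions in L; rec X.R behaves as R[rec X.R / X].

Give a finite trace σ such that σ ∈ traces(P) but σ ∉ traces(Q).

LTS(P): 16 reachable states
  s0 = b.(0 + 0 + (0 + 0) + a.a.0) | a.(a.a.0 + a.a.0) | —a→ s1, —b→ s2
  s1 = b.(0 + 0 + (0 + 0) + a.a.0) | (a.a.0 + a.a.0) | —a→ s3, —b→ s4
  s2 = (0 + 0 + (0 + 0) + a.a.0) | a.(a.a.0 + a.a.0) | —a→ s4, —a→ s5
  s3 = b.(0 + 0 + (0 + 0) + a.a.0) | a.0 | —a→ s6, —b→ s7
  s4 = (0 + 0 + (0 + 0) + a.a.0) | (a.a.0 + a.a.0) | —a→ s7, —a→ s8
  s5 = a.0 | a.(a.a.0 + a.a.0) | —a→ s8, —a→ s9
  s6 = b.(0 + 0 + (0 + 0) + a.a.0) | 0 | —b→ s10
  s7 = (0 + 0 + (0 + 0) + a.a.0) | a.0 | —a→ s10, —a→ s11
  s8 = a.0 | (a.a.0 + a.a.0) | —a→ s11, —a→ s12
  s9 = 0 | a.(a.a.0 + a.a.0) | —a→ s12
  s10 = (0 + 0 + (0 + 0) + a.a.0) | 0 | —a→ s13
  s11 = a.0 | a.0 | —a→ s13, —a→ s14
  s12 = 0 | (a.a.0 + a.a.0) | —a→ s14
  s13 = a.0 | 0 | —a→ s15
  s14 = 0 | a.0 | —a→ s15
  s15 = 0 | 0 | deadlocked
LTS(Q): 12 reachable states
  t0 = b.(0 + 0 + (0 + 0) + a.a.0) | (a.a.0 + a.a.0) | —a→ t1, —b→ t2
  t1 = b.(0 + 0 + (0 + 0) + a.a.0) | a.0 | —a→ t3, —b→ t4
  t2 = (0 + 0 + (0 + 0) + a.a.0) | (a.a.0 + a.a.0) | —a→ t4, —a→ t5
  t3 = b.(0 + 0 + (0 + 0) + a.a.0) | 0 | —b→ t6
  t4 = (0 + 0 + (0 + 0) + a.a.0) | a.0 | —a→ t6, —a→ t7
  t5 = a.0 | (a.a.0 + a.a.0) | —a→ t7, —a→ t8
  t6 = (0 + 0 + (0 + 0) + a.a.0) | 0 | —a→ t9
  t7 = a.0 | a.0 | —a→ t10, —a→ t9
  t8 = 0 | (a.a.0 + a.a.0) | —a→ t10
  t9 = a.0 | 0 | —a→ t11
  t10 = 0 | a.0 | —a→ t11
  t11 = 0 | 0 | deadlocked
Executing aaa from P (initial set {s0}):
  step 1 (a): {s1}
  step 2 (a): {s3}
  step 3 (a): {s6}
  — P admits the full trace.
Executing aaa from Q (initial set {t0}):
  step 1 (a): {t1}
  step 2 (a): {t3}
  step 3 (a): ∅  — Q cannot continue

aaa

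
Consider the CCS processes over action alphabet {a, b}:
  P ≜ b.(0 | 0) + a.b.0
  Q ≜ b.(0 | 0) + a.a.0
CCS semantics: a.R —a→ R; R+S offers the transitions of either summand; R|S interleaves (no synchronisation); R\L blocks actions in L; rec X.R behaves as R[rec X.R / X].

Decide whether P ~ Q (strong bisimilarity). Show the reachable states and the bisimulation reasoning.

NO

Reachable graph of P (4 states):
  p0 = b.(0 | 0) + a.b.0 has moves --a--▸ p1, --b--▸ p2
  p1 = b.0 has moves --b--▸ p3
  p2 = 0 | 0 has moves ·
  p3 = 0 has moves ·
Reachable graph of Q (4 states):
  q0 = b.(0 | 0) + a.a.0 has moves --a--▸ q1, --b--▸ q2
  q1 = a.0 has moves --a--▸ q3
  q2 = 0 | 0 has moves ·
  q3 = 0 has moves ·
Partition-refinement fixed point:
  B0 = {p0}
  B1 = {p1}
  B2 = {p2, p3, q2, q3}
  B3 = {q0}
  B4 = {q1}
p0 ∈ B0, q0 ∈ B3 → different blocks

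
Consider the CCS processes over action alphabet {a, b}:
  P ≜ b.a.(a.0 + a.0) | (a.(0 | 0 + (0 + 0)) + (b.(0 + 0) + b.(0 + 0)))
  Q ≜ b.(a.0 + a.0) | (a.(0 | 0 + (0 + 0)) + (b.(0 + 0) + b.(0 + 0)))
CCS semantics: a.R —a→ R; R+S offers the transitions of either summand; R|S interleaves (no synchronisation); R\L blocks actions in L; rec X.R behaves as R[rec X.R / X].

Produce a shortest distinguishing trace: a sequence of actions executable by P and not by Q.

abaa

P's transition system — 12 states:
  p0 = b.a.(a.0 + a.0) | (a.(0 | 0 + (0 + 0)) + (b.(0 + 0) + b.(0 + 0))) | ··a··> p1, ··b··> p2, ··b··> p3
  p1 = b.a.(a.0 + a.0) | (0 | 0 + (0 + 0)) | ··b··> p4
  p2 = a.(a.0 + a.0) | (a.(0 | 0 + (0 + 0)) + (b.(0 + 0) + b.(0 + 0))) | ··a··> p4, ··a··> p5, ··b··> p6
  p3 = b.a.(a.0 + a.0) | (0 + 0) | ··b··> p6
  p4 = a.(a.0 + a.0) | (0 | 0 + (0 + 0)) | ··a··> p7
  p5 = (a.0 + a.0) | (a.(0 | 0 + (0 + 0)) + (b.(0 + 0) + b.(0 + 0))) | ··a··> p7, ··a··> p8, ··b··> p9
  p6 = a.(a.0 + a.0) | (0 + 0) | ··a··> p9
  p7 = (a.0 + a.0) | (0 | 0 + (0 + 0)) | ··a··> p10
  p8 = 0 | (a.(0 | 0 + (0 + 0)) + (b.(0 + 0) + b.(0 + 0))) | ··a··> p10, ··b··> p11
  p9 = (a.0 + a.0) | (0 + 0) | ··a··> p11
  p10 = 0 | (0 | 0 + (0 + 0)) | stopped
  p11 = 0 | (0 + 0) | stopped
Q's transition system — 9 states:
  q0 = b.(a.0 + a.0) | (a.(0 | 0 + (0 + 0)) + (b.(0 + 0) + b.(0 + 0))) | ··a··> q1, ··b··> q2, ··b··> q3
  q1 = b.(a.0 + a.0) | (0 | 0 + (0 + 0)) | ··b··> q4
  q2 = (a.0 + a.0) | (a.(0 | 0 + (0 + 0)) + (b.(0 + 0) + b.(0 + 0))) | ··a··> q4, ··a··> q5, ··b··> q6
  q3 = b.(a.0 + a.0) | (0 + 0) | ··b··> q6
  q4 = (a.0 + a.0) | (0 | 0 + (0 + 0)) | ··a··> q7
  q5 = 0 | (a.(0 | 0 + (0 + 0)) + (b.(0 + 0) + b.(0 + 0))) | ··a··> q7, ··b··> q8
  q6 = (a.0 + a.0) | (0 + 0) | ··a··> q8
  q7 = 0 | (0 | 0 + (0 + 0)) | stopped
  q8 = 0 | (0 + 0) | stopped
Run σ = ⟨abaa⟩ on P: start {p0}
  step 1 (a): {p1}
  step 2 (b): {p4}
  step 3 (a): {p7}
  step 4 (a): {p10}
  — P admits the full trace.
Run σ = ⟨abaa⟩ on Q: start {q0}
  step 1 (a): {q1}
  step 2 (b): {q4}
  step 3 (a): {q7}
  step 4 (a): ∅ (Q stuck)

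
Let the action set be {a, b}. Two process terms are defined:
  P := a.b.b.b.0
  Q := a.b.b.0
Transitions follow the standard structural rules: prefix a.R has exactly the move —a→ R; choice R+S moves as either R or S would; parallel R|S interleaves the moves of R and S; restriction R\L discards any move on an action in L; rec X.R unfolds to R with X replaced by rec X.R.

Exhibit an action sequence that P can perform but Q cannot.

P's transition system — 5 states:
  m0 = a.b.b.b.0 ⊢ —a→ m1
  m1 = b.b.b.0 ⊢ —b→ m2
  m2 = b.b.0 ⊢ —b→ m3
  m3 = b.0 ⊢ —b→ m4
  m4 = 0 ⊢ (no moves)
Q's transition system — 4 states:
  n0 = a.b.b.0 ⊢ —a→ n1
  n1 = b.b.0 ⊢ —b→ n2
  n2 = b.0 ⊢ —b→ n3
  n3 = 0 ⊢ (no moves)
Executing abbb from P (initial set {m0}):
  after a @ step 1: {m1}
  after b @ step 2: {m2}
  after b @ step 3: {m3}
  after b @ step 4: {m4}
  — P admits the full trace.
Executing abbb from Q (initial set {n0}):
  after a @ step 1: {n1}
  after b @ step 2: {n2}
  after b @ step 3: {n3}
  after b @ step 4: no successor for Q

abbb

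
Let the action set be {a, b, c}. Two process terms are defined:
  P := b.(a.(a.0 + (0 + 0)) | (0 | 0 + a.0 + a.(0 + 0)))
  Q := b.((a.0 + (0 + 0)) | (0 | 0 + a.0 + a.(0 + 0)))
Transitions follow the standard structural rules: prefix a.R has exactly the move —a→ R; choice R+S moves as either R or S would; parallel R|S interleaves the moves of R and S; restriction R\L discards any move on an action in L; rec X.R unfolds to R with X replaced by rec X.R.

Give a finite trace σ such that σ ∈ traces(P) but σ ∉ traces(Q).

LTS(P): 10 reachable states
  m0 = b.(a.(a.0 + (0 + 0)) | (0 | 0 + a.0 + a.(0 + 0))) → —b→ m1
  m1 = a.(a.0 + (0 + 0)) | (0 | 0 + a.0 + a.(0 + 0)) → —a→ m2, —a→ m3, —a→ m4
  m2 = (a.0 + (0 + 0)) | (0 | 0 + a.0 + a.(0 + 0)) → —a→ m5, —a→ m6, —a→ m7
  m3 = a.(a.0 + (0 + 0)) | (0 + 0) → —a→ m5
  m4 = a.(a.0 + (0 + 0)) | 0 → —a→ m6
  m5 = (a.0 + (0 + 0)) | (0 + 0) → —a→ m8
  m6 = (a.0 + (0 + 0)) | 0 → —a→ m9
  m7 = 0 | (0 | 0 + a.0 + a.(0 + 0)) → —a→ m8, —a→ m9
  m8 = 0 | (0 + 0) → (no moves)
  m9 = 0 | 0 → (no moves)
LTS(Q): 7 reachable states
  n0 = b.((a.0 + (0 + 0)) | (0 | 0 + a.0 + a.(0 + 0))) → —b→ n1
  n1 = (a.0 + (0 + 0)) | (0 | 0 + a.0 + a.(0 + 0)) → —a→ n2, —a→ n3, —a→ n4
  n2 = (a.0 + (0 + 0)) | (0 + 0) → —a→ n5
  n3 = (a.0 + (0 + 0)) | 0 → —a→ n6
  n4 = 0 | (0 | 0 + a.0 + a.(0 + 0)) → —a→ n5, —a→ n6
  n5 = 0 | (0 + 0) → (no moves)
  n6 = 0 | 0 → (no moves)
Executing baaa from P (initial set {m0}):
  after b @ step 1: {m1}
  after a @ step 2: {m2, m3, m4}
  after a @ step 3: {m5, m6, m7}
  after a @ step 4: {m8, m9}
  ✓ P
Executing baaa from Q (initial set {n0}):
  after b @ step 1: {n1}
  after a @ step 2: {n2, n3, n4}
  after a @ step 3: {n5, n6}
  after a @ step 4: ∅ (Q stuck)

baaa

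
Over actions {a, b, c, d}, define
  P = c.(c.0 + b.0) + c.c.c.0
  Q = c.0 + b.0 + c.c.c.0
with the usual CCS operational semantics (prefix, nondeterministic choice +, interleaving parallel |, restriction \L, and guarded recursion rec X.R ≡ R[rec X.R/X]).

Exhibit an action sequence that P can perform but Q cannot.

cb

LTS(P): 5 reachable states
  p0 = c.(c.0 + b.0) + c.c.c.0 has moves -c-> p1, -c-> p2
  p1 = c.0 + b.0 has moves -b-> p3, -c-> p3
  p2 = c.c.0 has moves -c-> p4
  p3 = 0 has moves stopped
  p4 = c.0 has moves -c-> p3
LTS(Q): 4 reachable states
  q0 = c.0 + b.0 + c.c.c.0 has moves -b-> q1, -c-> q1, -c-> q2
  q1 = 0 has moves stopped
  q2 = c.c.0 has moves -c-> q3
  q3 = c.0 has moves -c-> q1
Trace ⟨cb⟩ through P, begin at {p0}:
  [1] c ⇒ {p1, p2}
  [2] b ⇒ {p3}
  ✓ P
Trace ⟨cb⟩ through Q, begin at {q0}:
  [1] c ⇒ {q1, q2}
  [2] b ⇒ ∅ (Q stuck)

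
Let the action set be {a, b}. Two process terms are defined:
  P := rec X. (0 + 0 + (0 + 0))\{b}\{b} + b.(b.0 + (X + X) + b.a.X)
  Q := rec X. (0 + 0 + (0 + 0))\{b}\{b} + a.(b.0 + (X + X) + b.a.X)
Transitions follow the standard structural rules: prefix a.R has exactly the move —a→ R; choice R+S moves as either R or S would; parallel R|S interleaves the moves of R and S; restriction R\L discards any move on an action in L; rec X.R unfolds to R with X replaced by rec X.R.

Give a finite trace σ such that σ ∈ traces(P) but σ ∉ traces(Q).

LTS(P): 4 reachable states
  p0 = rec X. (0 + 0 + (0 + 0))\{b}\{b} + b.(b.0 + (X + X) + b.a.X) has moves -b-> p1
  p1 = b.0 + ((rec X. (0 + 0 + (0 + 0))\{b}\{b} + b.(b.0 + (X + X) + b.a.X)) + (rec X. (0 + 0 + (0 + 0))\{b}\{b} + b.(b.0 + (X + X) + b.a.X))) + b.a.(rec X. (0 + 0 + (0 + 0))\{b}\{b} + b.(b.0 + (X + X) + b.a.X)) has moves -b-> p1, -b-> p2, -b-> p3
  p2 = 0 has moves (no moves)
  p3 = a.(rec X. (0 + 0 + (0 + 0))\{b}\{b} + b.(b.0 + (X + X) + b.a.X)) has moves -a-> p0
LTS(Q): 4 reachable states
  q0 = rec X. (0 + 0 + (0 + 0))\{b}\{b} + a.(b.0 + (X + X) + b.a.X) has moves -a-> q1
  q1 = b.0 + ((rec X. (0 + 0 + (0 + 0))\{b}\{b} + a.(b.0 + (X + X) + b.a.X)) + (rec X. (0 + 0 + (0 + 0))\{b}\{b} + a.(b.0 + (X + X) + b.a.X))) + b.a.(rec X. (0 + 0 + (0 + 0))\{b}\{b} + a.(b.0 + (X + X) + b.a.X)) has moves -a-> q1, -b-> q2, -b-> q3
  q2 = 0 has moves (no moves)
  q3 = a.(rec X. (0 + 0 + (0 + 0))\{b}\{b} + a.(b.0 + (X + X) + b.a.X)) has moves -a-> q0
Run σ = ⟨b⟩ on P: start {p0}
  step 1 (b): {p1}
  P completes σ.
Run σ = ⟨b⟩ on Q: start {q0}
  step 1 (b): ∅  — Q cannot continue

b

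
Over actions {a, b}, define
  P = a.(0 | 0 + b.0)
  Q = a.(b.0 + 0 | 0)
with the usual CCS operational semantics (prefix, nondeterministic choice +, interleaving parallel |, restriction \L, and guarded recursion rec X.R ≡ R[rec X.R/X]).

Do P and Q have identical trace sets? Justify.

trace-equivalent

Reachable graph of P (3 states):
  s0 = a.(0 | 0 + b.0) → ··a··> s1
  s1 = 0 | 0 + b.0 → ··b··> s2
  s2 = 0 → deadlocked
Reachable graph of Q (3 states):
  t0 = a.(b.0 + 0 | 0) → ··a··> t1
  t1 = b.0 + 0 | 0 → ··b··> t2
  t2 = 0 → deadlocked
Coarsest stable partition (strong bisimilarity classes):
  B0 = {s0, t0}
  B1 = {s1, t1}
  B2 = {s2, t2}
s0 ∈ B0, t0 ∈ B0 → same block
Bisimilar ⇒ trace-equivalent.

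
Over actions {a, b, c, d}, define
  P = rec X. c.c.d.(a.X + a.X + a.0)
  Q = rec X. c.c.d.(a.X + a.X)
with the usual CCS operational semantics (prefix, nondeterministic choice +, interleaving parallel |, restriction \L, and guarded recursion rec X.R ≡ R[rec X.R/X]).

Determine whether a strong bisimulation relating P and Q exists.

NO

LTS(P): 5 reachable states
  s0 = rec X. c.c.d.(a.X + a.X + a.0) has moves ··c··> s1
  s1 = c.d.(a.(rec X. c.c.d.(a.X + a.X + a.0)) + a.(rec X. c.c.d.(a.X + a.X + a.0)) + a.0) has moves ··c··> s2
  s2 = d.(a.(rec X. c.c.d.(a.X + a.X + a.0)) + a.(rec X. c.c.d.(a.X + a.X + a.0)) + a.0) has moves ··d··> s3
  s3 = a.(rec X. c.c.d.(a.X + a.X + a.0)) + a.(rec X. c.c.d.(a.X + a.X + a.0)) + a.0 has moves ··a··> s0, ··a··> s4
  s4 = 0 has moves deadlocked
LTS(Q): 4 reachable states
  t0 = rec X. c.c.d.(a.X + a.X) has moves ··c··> t1
  t1 = c.d.(a.(rec X. c.c.d.(a.X + a.X)) + a.(rec X. c.c.d.(a.X + a.X))) has moves ··c··> t2
  t2 = d.(a.(rec X. c.c.d.(a.X + a.X)) + a.(rec X. c.c.d.(a.X + a.X))) has moves ··d··> t3
  t3 = a.(rec X. c.c.d.(a.X + a.X)) + a.(rec X. c.c.d.(a.X + a.X)) has moves ··a··> t0
Coarsest stable partition (strong bisimilarity classes):
  B0 = {s0}
  B1 = {s1}
  B2 = {s2}
  B3 = {s3}
  B4 = {s4}
  B5 = {t0}
  B6 = {t1}
  B7 = {t2}
  B8 = {t3}
s0 ∈ B0, t0 ∈ B5 → different blocks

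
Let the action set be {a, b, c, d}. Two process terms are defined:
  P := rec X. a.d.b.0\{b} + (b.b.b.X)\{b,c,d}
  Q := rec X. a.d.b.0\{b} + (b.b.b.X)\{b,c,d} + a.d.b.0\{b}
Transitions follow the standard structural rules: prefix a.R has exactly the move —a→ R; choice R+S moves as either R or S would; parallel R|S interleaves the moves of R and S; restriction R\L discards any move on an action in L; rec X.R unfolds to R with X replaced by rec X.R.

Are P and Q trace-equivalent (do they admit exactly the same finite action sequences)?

traces(P) = traces(Q)

Reachable graph of P (4 states):
  u0 = rec X. a.d.b.0\{b} + (b.b.b.X)\{b,c,d} ⊢ --a--▸ u1
  u1 = d.b.0\{b} ⊢ --d--▸ u2
  u2 = b.0\{b} ⊢ --b--▸ u3
  u3 = 0\{b} ⊢ (no moves)
Reachable graph of Q (4 states):
  v0 = rec X. a.d.b.0\{b} + (b.b.b.X)\{b,c,d} + a.d.b.0\{b} ⊢ --a--▸ v1
  v1 = d.b.0\{b} ⊢ --d--▸ v2
  v2 = b.0\{b} ⊢ --b--▸ v3
  v3 = 0\{b} ⊢ (no moves)
Partition-refinement fixed point:
  B0 = {u0, v0}
  B1 = {u1, v1}
  B2 = {u2, v2}
  B3 = {u3, v3}
u0 ∈ B0, v0 ∈ B0 → same block
Bisimilar ⇒ trace-equivalent.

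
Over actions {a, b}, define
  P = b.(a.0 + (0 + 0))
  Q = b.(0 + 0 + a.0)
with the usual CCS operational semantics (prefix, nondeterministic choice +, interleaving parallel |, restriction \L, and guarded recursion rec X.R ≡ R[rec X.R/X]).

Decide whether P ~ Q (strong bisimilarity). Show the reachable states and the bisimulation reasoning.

P ~ Q

P's transition system — 3 states:
  s0 = b.(a.0 + (0 + 0)) | --b--▸ s1
  s1 = a.0 + (0 + 0) | --a--▸ s2
  s2 = 0 | (no moves)
Q's transition system — 3 states:
  t0 = b.(0 + 0 + a.0) | --b--▸ t1
  t1 = 0 + 0 + a.0 | --a--▸ t2
  t2 = 0 | (no moves)
Partition-refinement fixed point:
  B0 = {s0, t0}
  B1 = {s1, t1}
  B2 = {s2, t2}
s0 ∈ B0, t0 ∈ B0 → same block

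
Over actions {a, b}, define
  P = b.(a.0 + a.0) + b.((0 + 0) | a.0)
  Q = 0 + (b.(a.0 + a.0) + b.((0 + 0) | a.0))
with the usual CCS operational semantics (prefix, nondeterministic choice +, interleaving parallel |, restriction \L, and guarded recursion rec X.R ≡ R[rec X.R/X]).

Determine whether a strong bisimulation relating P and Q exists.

YES

Reachable graph of P (5 states):
  p0 = b.(a.0 + a.0) + b.((0 + 0) | a.0) :: --b--▸ p1, --b--▸ p2
  p1 = (0 + 0) | a.0 :: --a--▸ p3
  p2 = a.0 + a.0 :: --a--▸ p4
  p3 = (0 + 0) | 0 :: (no moves)
  p4 = 0 :: (no moves)
Reachable graph of Q (5 states):
  q0 = 0 + (b.(a.0 + a.0) + b.((0 + 0) | a.0)) :: --b--▸ q1, --b--▸ q2
  q1 = (0 + 0) | a.0 :: --a--▸ q3
  q2 = a.0 + a.0 :: --a--▸ q4
  q3 = (0 + 0) | 0 :: (no moves)
  q4 = 0 :: (no moves)
Coarsest stable partition (strong bisimilarity classes):
  B0 = {p0, q0}
  B1 = {p1, p2, q1, q2}
  B2 = {p3, p4, q3, q4}
p0 ∈ B0, q0 ∈ B0 → same block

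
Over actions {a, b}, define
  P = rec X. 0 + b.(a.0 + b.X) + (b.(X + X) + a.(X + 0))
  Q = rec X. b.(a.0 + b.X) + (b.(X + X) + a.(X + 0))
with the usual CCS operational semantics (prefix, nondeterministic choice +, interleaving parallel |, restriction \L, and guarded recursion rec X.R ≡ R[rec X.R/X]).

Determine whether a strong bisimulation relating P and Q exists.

YES

LTS(P): 5 reachable states
  m0 = rec X. 0 + b.(a.0 + b.X) + (b.(X + X) + a.(X + 0)) :: --a--▸ m1, --b--▸ m2, --b--▸ m3
  m1 = (rec X. 0 + b.(a.0 + b.X) + (b.(X + X) + a.(X + 0))) + 0 :: --a--▸ m1, --b--▸ m2, --b--▸ m3
  m2 = (rec X. 0 + b.(a.0 + b.X) + (b.(X + X) + a.(X + 0))) + (rec X. 0 + b.(a.0 + b.X) + (b.(X + X) + a.(X + 0))) :: --a--▸ m1, --b--▸ m2, --b--▸ m3
  m3 = a.0 + b.(rec X. 0 + b.(a.0 + b.X) + (b.(X + X) + a.(X + 0))) :: --a--▸ m4, --b--▸ m0
  m4 = 0 :: ∅
LTS(Q): 5 reachable states
  n0 = rec X. b.(a.0 + b.X) + (b.(X + X) + a.(X + 0)) :: --a--▸ n1, --b--▸ n2, --b--▸ n3
  n1 = (rec X. b.(a.0 + b.X) + (b.(X + X) + a.(X + 0))) + 0 :: --a--▸ n1, --b--▸ n2, --b--▸ n3
  n2 = (rec X. b.(a.0 + b.X) + (b.(X + X) + a.(X + 0))) + (rec X. b.(a.0 + b.X) + (b.(X + X) + a.(X + 0))) :: --a--▸ n1, --b--▸ n2, --b--▸ n3
  n3 = a.0 + b.(rec X. b.(a.0 + b.X) + (b.(X + X) + a.(X + 0))) :: --a--▸ n4, --b--▸ n0
  n4 = 0 :: ∅
Coarsest stable partition (strong bisimilarity classes):
  B0 = {m0, m1, m2, n0, n1, n2}
  B1 = {m3, n3}
  B2 = {m4, n4}
m0 ∈ B0, n0 ∈ B0 → same block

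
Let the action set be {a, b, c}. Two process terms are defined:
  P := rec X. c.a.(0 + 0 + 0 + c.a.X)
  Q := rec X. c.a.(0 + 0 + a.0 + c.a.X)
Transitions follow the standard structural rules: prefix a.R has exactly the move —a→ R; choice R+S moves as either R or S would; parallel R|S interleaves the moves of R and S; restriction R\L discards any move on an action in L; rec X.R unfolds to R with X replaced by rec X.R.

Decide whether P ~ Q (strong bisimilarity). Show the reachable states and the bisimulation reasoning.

NO

Reachable graph of P (4 states):
  m0 = rec X. c.a.(0 + 0 + 0 + c.a.X) has moves —c→ m1
  m1 = a.(0 + 0 + 0 + c.a.(rec X. c.a.(0 + 0 + 0 + c.a.X))) has moves —a→ m2
  m2 = 0 + 0 + 0 + c.a.(rec X. c.a.(0 + 0 + 0 + c.a.X)) has moves —c→ m3
  m3 = a.(rec X. c.a.(0 + 0 + 0 + c.a.X)) has moves —a→ m0
Reachable graph of Q (5 states):
  n0 = rec X. c.a.(0 + 0 + a.0 + c.a.X) has moves —c→ n1
  n1 = a.(0 + 0 + a.0 + c.a.(rec X. c.a.(0 + 0 + a.0 + c.a.X))) has moves —a→ n2
  n2 = 0 + 0 + a.0 + c.a.(rec X. c.a.(0 + 0 + a.0 + c.a.X)) has moves —a→ n3, —c→ n4
  n3 = 0 has moves stopped
  n4 = a.(rec X. c.a.(0 + 0 + a.0 + c.a.X)) has moves —a→ n0
Bisimilarity quotient blocks:
  B0 = {m0, m2}
  B1 = {m1, m3}
  B2 = {n0}
  B3 = {n1}
  B4 = {n2}
  B5 = {n3}
  B6 = {n4}
m0 ∈ B0, n0 ∈ B2 → different blocks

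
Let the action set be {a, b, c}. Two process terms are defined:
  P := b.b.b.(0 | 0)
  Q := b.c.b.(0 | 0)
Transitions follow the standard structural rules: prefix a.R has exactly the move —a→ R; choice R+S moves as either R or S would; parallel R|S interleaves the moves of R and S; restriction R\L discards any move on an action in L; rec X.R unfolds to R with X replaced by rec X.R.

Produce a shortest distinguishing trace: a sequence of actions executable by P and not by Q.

LTS(P): 4 reachable states
  p0 = b.b.b.(0 | 0) has moves --b--▸ p1
  p1 = b.b.(0 | 0) has moves --b--▸ p2
  p2 = b.(0 | 0) has moves --b--▸ p3
  p3 = 0 | 0 has moves (no moves)
LTS(Q): 4 reachable states
  q0 = b.c.b.(0 | 0) has moves --b--▸ q1
  q1 = c.b.(0 | 0) has moves --c--▸ q2
  q2 = b.(0 | 0) has moves --b--▸ q3
  q3 = 0 | 0 has moves (no moves)
Executing bb from P (initial set {p0}):
  [1] b ⇒ {p1}
  [2] b ⇒ {p2}
  — P admits the full trace.
Executing bb from Q (initial set {q0}):
  [1] b ⇒ {q1}
  [2] b ⇒ ∅  — Q cannot continue

bb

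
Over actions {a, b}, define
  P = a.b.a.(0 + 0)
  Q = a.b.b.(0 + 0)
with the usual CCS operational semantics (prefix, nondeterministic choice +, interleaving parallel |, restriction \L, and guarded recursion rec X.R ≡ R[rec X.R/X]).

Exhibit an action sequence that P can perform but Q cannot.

aba

LTS(P): 4 reachable states
  s0 = a.b.a.(0 + 0) → —a→ s1
  s1 = b.a.(0 + 0) → —b→ s2
  s2 = a.(0 + 0) → —a→ s3
  s3 = 0 + 0 → ·
LTS(Q): 4 reachable states
  t0 = a.b.b.(0 + 0) → —a→ t1
  t1 = b.b.(0 + 0) → —b→ t2
  t2 = b.(0 + 0) → —b→ t3
  t3 = 0 + 0 → ·
Run σ = ⟨aba⟩ on P: start {s0}
  after a @ step 1: {s1}
  after b @ step 2: {s2}
  after a @ step 3: {s3}
  ✓ P
Run σ = ⟨aba⟩ on Q: start {t0}
  after a @ step 1: {t1}
  after b @ step 2: {t2}
  after a @ step 3: no successor for Q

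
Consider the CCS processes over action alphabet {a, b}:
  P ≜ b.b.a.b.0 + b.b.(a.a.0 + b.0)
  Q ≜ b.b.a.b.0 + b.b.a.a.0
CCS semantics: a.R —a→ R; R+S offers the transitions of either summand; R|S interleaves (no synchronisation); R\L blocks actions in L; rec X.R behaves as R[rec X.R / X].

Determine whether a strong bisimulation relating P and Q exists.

Reachable graph of P (8 states):
  p0 = b.b.a.b.0 + b.b.(a.a.0 + b.0) ⊢ —b→ p1, —b→ p2
  p1 = b.(a.a.0 + b.0) ⊢ —b→ p3
  p2 = b.a.b.0 ⊢ —b→ p4
  p3 = a.a.0 + b.0 ⊢ —a→ p5, —b→ p6
  p4 = a.b.0 ⊢ —a→ p7
  p5 = a.0 ⊢ —a→ p6
  p6 = 0 ⊢ stopped
  p7 = b.0 ⊢ —b→ p6
Reachable graph of Q (8 states):
  q0 = b.b.a.b.0 + b.b.a.a.0 ⊢ —b→ q1, —b→ q2
  q1 = b.a.a.0 ⊢ —b→ q3
  q2 = b.a.b.0 ⊢ —b→ q4
  q3 = a.a.0 ⊢ —a→ q5
  q4 = a.b.0 ⊢ —a→ q6
  q5 = a.0 ⊢ —a→ q7
  q6 = b.0 ⊢ —b→ q7
  q7 = 0 ⊢ stopped
Coarsest stable partition (strong bisimilarity classes):
  B0 = {p0}
  B1 = {p1}
  B2 = {p3}
  B3 = {p6, q7}
  B4 = {p5, q5}
  B5 = {p2, q2}
  B6 = {p4, q4}
  B7 = {p7, q6}
  B8 = {q0}
  B9 = {q1}
  B10 = {q3}
p0 ∈ B0, q0 ∈ B8 → different blocks

not bisimilar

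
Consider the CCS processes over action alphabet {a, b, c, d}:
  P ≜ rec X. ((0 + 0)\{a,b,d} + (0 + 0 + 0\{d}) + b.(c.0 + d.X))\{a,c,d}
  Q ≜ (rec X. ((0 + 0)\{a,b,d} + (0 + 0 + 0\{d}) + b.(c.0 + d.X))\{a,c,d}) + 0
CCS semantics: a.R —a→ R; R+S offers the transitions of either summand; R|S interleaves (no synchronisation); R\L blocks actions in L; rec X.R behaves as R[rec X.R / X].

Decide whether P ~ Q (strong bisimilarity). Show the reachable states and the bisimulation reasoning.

YES

P's transition system — 2 states:
  m0 = rec X. ((0 + 0)\{a,b,d} + (0 + 0 + 0\{d}) + b.(c.0 + d.X))\{a,c,d} :: --b--▸ m1
  m1 = (c.0 + d.(rec X. ((0 + 0)\{a,b,d} + (0 + 0 + 0\{d}) + b.(c.0 + d.X))\{a,c,d}))\{a,c,d} :: ∅
Q's transition system — 2 states:
  n0 = (rec X. ((0 + 0)\{a,b,d} + (0 + 0 + 0\{d}) + b.(c.0 + d.X))\{a,c,d}) + 0 :: --b--▸ n1
  n1 = (c.0 + d.(rec X. ((0 + 0)\{a,b,d} + (0 + 0 + 0\{d}) + b.(c.0 + d.X))\{a,c,d}))\{a,c,d} :: ∅
Partition-refinement fixed point:
  B0 = {m0, n0}
  B1 = {m1, n1}
m0 ∈ B0, n0 ∈ B0 → same block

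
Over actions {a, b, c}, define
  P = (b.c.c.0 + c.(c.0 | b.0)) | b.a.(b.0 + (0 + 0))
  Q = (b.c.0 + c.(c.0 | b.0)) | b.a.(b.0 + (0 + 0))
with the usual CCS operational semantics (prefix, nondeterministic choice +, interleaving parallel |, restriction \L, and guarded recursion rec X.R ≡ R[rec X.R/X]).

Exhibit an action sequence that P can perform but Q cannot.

bbcc

P's transition system — 32 states:
  s0 = (b.c.c.0 + c.(c.0 | b.0)) | b.a.(b.0 + (0 + 0)) → ··b··> s1, ··b··> s2, ··c··> s3
  s1 = (b.c.c.0 + c.(c.0 | b.0)) | a.(b.0 + (0 + 0)) → ··a··> s4, ··b··> s5, ··c··> s6
  s2 = c.c.0 | b.a.(b.0 + (0 + 0)) → ··b··> s5, ··c··> s7
  s3 = c.0 | b.0 | b.a.(b.0 + (0 + 0)) → ··b··> s6, ··b··> s8, ··c··> s9
  s4 = (b.c.c.0 + c.(c.0 | b.0)) | (b.0 + (0 + 0)) → ··b··> s10, ··b··> s11, ··c··> s12
  s5 = c.c.0 | a.(b.0 + (0 + 0)) → ··a··> s11, ··c··> s13
  s6 = c.0 | b.0 | a.(b.0 + (0 + 0)) → ··a··> s12, ··b··> s14, ··c··> s15
  s7 = c.0 | b.a.(b.0 + (0 + 0)) → ··b··> s13, ··c··> s16
  s8 = c.0 | 0 | b.a.(b.0 + (0 + 0)) → ··b··> s14, ··c··> s17
  s9 = 0 | b.0 | b.a.(b.0 + (0 + 0)) → ··b··> s15, ··b··> s17
  s10 = (b.c.c.0 + c.(c.0 | b.0)) | 0 → ··b··> s18, ··c··> s19
  s11 = c.c.0 | (b.0 + (0 + 0)) → ··b··> s18, ··c··> s20
  s12 = c.0 | b.0 | (b.0 + (0 + 0)) → ··b··> s19, ··b··> s21, ··c··> s22
  s13 = c.0 | a.(b.0 + (0 + 0)) → ··a··> s20, ··c··> s23
  s14 = c.0 | 0 | a.(b.0 + (0 + 0)) → ··a··> s21, ··c··> s24
  s15 = 0 | b.0 | a.(b.0 + (0 + 0)) → ··a··> s22, ··b··> s24
  s16 = 0 | b.a.(b.0 + (0 + 0)) → ··b··> s23
  s17 = 0 | 0 | b.a.(b.0 + (0 + 0)) → ··b··> s24
  s18 = c.c.0 | 0 → ··c··> s25
  s19 = c.0 | b.0 | 0 → ··b··> s26, ··c··> s27
  s20 = c.0 | (b.0 + (0 + 0)) → ··b··> s25, ··c··> s28
  s21 = c.0 | 0 | (b.0 + (0 + 0)) → ··b··> s26, ··c··> s29
  s22 = 0 | b.0 | (b.0 + (0 + 0)) → ··b··> s27, ··b··> s29
  s23 = 0 | a.(b.0 + (0 + 0)) → ··a··> s28
  s24 = 0 | 0 | a.(b.0 + (0 + 0)) → ··a··> s29
  s25 = c.0 | 0 → ··c··> s30
  s26 = c.0 | 0 | 0 → ··c··> s31
  s27 = 0 | b.0 | 0 → ··b··> s31
  s28 = 0 | (b.0 + (0 + 0)) → ··b··> s30
  s29 = 0 | 0 | (b.0 + (0 + 0)) → ··b··> s31
  s30 = 0 | 0 → ·
  s31 = 0 | 0 | 0 → ·
Q's transition system — 28 states:
  t0 = (b.c.0 + c.(c.0 | b.0)) | b.a.(b.0 + (0 + 0)) → ··b··> t1, ··b··> t2, ··c··> t3
  t1 = (b.c.0 + c.(c.0 | b.0)) | a.(b.0 + (0 + 0)) → ··a··> t4, ··b··> t5, ··c··> t6
  t2 = c.0 | b.a.(b.0 + (0 + 0)) → ··b··> t5, ··c··> t7
  t3 = c.0 | b.0 | b.a.(b.0 + (0 + 0)) → ··b··> t6, ··b··> t8, ··c··> t9
  t4 = (b.c.0 + c.(c.0 | b.0)) | (b.0 + (0 + 0)) → ··b··> t10, ··b··> t11, ··c··> t12
  t5 = c.0 | a.(b.0 + (0 + 0)) → ··a··> t11, ··c··> t13
  t6 = c.0 | b.0 | a.(b.0 + (0 + 0)) → ··a··> t12, ··b··> t14, ··c··> t15
  t7 = 0 | b.a.(b.0 + (0 + 0)) → ··b··> t13
  t8 = c.0 | 0 | b.a.(b.0 + (0 + 0)) → ··b··> t14, ··c··> t16
  t9 = 0 | b.0 | b.a.(b.0 + (0 + 0)) → ··b··> t15, ··b··> t16
  t10 = (b.c.0 + c.(c.0 | b.0)) | 0 → ··b··> t17, ··c··> t18
  t11 = c.0 | (b.0 + (0 + 0)) → ··b··> t17, ··c··> t19
  t12 = c.0 | b.0 | (b.0 + (0 + 0)) → ··b··> t18, ··b··> t20, ··c··> t21
  t13 = 0 | a.(b.0 + (0 + 0)) → ··a··> t19
  t14 = c.0 | 0 | a.(b.0 + (0 + 0)) → ··a··> t20, ··c··> t22
  t15 = 0 | b.0 | a.(b.0 + (0 + 0)) → ··a··> t21, ··b··> t22
  t16 = 0 | 0 | b.a.(b.0 + (0 + 0)) → ··b··> t22
  t17 = c.0 | 0 → ··c··> t23
  t18 = c.0 | b.0 | 0 → ··b··> t24, ··c··> t25
  t19 = 0 | (b.0 + (0 + 0)) → ··b··> t23
  t20 = c.0 | 0 | (b.0 + (0 + 0)) → ··b··> t24, ··c··> t26
  t21 = 0 | b.0 | (b.0 + (0 + 0)) → ··b··> t25, ··b··> t26
  t22 = 0 | 0 | a.(b.0 + (0 + 0)) → ··a··> t26
  t23 = 0 | 0 → ·
  t24 = c.0 | 0 | 0 → ··c··> t27
  t25 = 0 | b.0 | 0 → ··b··> t27
  t26 = 0 | 0 | (b.0 + (0 + 0)) → ··b··> t27
  t27 = 0 | 0 | 0 → ·
Run σ = ⟨bbcc⟩ on P: start {s0}
  [1] b ⇒ {s1, s2}
  [2] b ⇒ {s5}
  [3] c ⇒ {s13}
  [4] c ⇒ {s23}
  — P admits the full trace.
Run σ = ⟨bbcc⟩ on Q: start {t0}
  [1] b ⇒ {t1, t2}
  [2] b ⇒ {t5}
  [3] c ⇒ {t13}
  [4] c ⇒ ∅  — Q cannot continue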